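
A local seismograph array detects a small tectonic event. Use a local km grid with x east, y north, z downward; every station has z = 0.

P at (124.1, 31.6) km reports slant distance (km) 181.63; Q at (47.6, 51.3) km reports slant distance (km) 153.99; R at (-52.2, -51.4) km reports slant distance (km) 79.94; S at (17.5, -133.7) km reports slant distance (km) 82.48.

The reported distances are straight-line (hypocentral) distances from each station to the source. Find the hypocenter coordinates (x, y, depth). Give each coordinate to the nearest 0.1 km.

Each station gives a sphere (x−x_i)² + (y−y_i)² + z² = d_i² (stations at z=0).
Subtracting the P sphere from Q and R: z² cancels, leaving linear equations in x and y:
-153.0 x + 39.4 y = -2225.38
-352.6 x − 166.0 y = 15566.48
Solving: x ≈ -6.208, y ≈ -80.588 km (keep extra digits for the depth step; rounded: -6.2, -80.6).
Then from the P sphere: z² = 181.63² − (x − 124.1)² − (y − 31.6)² with x = -6.208, y = -80.588, so z ≈ 58.508 ≈ 58.5 km.

(-6.2, -80.6, 58.5)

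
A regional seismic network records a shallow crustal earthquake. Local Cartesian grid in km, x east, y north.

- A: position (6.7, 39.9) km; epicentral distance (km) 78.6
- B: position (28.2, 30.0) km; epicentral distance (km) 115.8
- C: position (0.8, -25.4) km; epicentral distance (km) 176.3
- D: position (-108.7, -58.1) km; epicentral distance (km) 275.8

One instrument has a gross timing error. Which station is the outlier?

A

Solve using three stations at a time. Using B, C, D (subtract circle equations pairwise → linear system) gives (x, y) ≈ (103.9, 117.6).
Distances from that point to each station vs reported:
  A: calculated 124.4 vs reported 78.6 → residual 45.8 km
  B: calculated 115.8 vs reported 115.8 → residual 0.0 km
  C: calculated 176.3 vs reported 176.3 → residual 0.0 km
  D: calculated 275.8 vs reported 275.8 → residual 0.0 km
B, C, D are mutually consistent (residuals ≈ 0); A is off by 45.8 km.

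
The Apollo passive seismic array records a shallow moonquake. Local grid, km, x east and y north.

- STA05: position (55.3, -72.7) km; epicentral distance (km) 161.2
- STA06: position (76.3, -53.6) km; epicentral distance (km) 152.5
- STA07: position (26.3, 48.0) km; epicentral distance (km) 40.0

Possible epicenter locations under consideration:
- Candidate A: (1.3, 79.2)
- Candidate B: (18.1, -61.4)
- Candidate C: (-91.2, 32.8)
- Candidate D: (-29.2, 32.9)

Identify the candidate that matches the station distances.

For each candidate, compare |candidate − station| to the reported distance:
Candidate A: residuals STA05 0.0, STA06 0.0, STA07 0.0 → max 0.0 km
Candidate B: residuals STA05 122.3, STA06 93.8, STA07 69.7 → max 122.3 km
Candidate C: residuals STA05 19.3, STA06 36.0, STA07 78.5 → max 78.5 km
Candidate D: residuals STA05 26.0, STA06 16.1, STA07 17.5 → max 26.0 km
Only Candidate A has all residuals ≈ 0.

Candidate A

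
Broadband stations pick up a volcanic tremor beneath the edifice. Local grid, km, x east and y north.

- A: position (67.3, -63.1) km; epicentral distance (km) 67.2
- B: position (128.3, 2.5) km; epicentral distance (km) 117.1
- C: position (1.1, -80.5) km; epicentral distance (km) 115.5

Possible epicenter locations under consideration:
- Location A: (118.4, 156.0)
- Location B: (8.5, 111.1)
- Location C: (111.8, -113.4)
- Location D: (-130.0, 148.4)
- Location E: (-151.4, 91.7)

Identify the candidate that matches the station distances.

Location C

For each candidate, compare |candidate − station| to the reported distance:
Location A: residuals A 157.8, B 36.7, C 148.5 → max 157.8 km
Location B: residuals A 116.7, B 44.6, C 76.2 → max 116.7 km
Location C: residuals A 0.0, B 0.0, C 0.0 → max 0.0 km
Location D: residuals A 222.0, B 179.6, C 148.3 → max 222.0 km
Location E: residuals A 200.7, B 176.5, C 114.5 → max 200.7 km
Only Location C has all residuals ≈ 0.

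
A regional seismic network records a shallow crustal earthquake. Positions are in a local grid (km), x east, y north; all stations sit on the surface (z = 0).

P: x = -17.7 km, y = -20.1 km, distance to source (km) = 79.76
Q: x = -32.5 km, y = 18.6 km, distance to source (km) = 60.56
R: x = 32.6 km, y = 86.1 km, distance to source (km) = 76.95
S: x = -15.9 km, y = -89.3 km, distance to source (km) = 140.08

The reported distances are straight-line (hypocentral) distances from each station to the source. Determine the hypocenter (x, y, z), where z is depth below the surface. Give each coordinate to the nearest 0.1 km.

Each station gives a sphere (x−x_i)² + (y−y_i)² + z² = d_i² (stations at z=0).
Subtracting the P sphere from Q and R: z² cancels, leaving linear equations in x and y:
-29.6 x + 77.4 y = 3379.05
100.6 x + 212.4 y = 8199.03
Solving: x ≈ -5.905, y ≈ 41.399 km (keep extra digits for the depth step; rounded: -5.9, 41.4).
Then from the P sphere: z² = 79.76² − (x + 17.7)² − (y + 20.1)² with x = -5.905, y = 41.399, so z ≈ 49.400 ≈ 49.4 km.

(-5.9, 41.4, 49.4)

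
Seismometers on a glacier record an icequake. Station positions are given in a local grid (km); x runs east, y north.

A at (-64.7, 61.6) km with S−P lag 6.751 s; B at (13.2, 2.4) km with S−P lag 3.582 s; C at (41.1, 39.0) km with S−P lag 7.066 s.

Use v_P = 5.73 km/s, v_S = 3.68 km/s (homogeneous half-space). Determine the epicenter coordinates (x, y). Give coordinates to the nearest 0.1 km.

Distance from S−P lag: d = Δt · v_P v_S / (v_P − v_S) = Δt · (5.73·3.68)/(5.73−3.68) ≈ 10.2860·Δt.
So d_A = 69.44, d_B = 36.84, d_C = 72.68 km.
Circle about each station: (x + 64.7)² + (y − 61.6)² = 69.44²; (x − 13.2)² + (y − 2.4)² = 36.84²; (x − 41.1)² + (y − 39.0)² = 72.68².
Subtracting pairs of circle equations eliminates x²+y² and gives linear equations (the radical axes):
155.8 x − 118.4 y = -4335.92
211.6 x − 45.2 y = -5230.91
Solving the 2×2 system: x ≈ -23.5, y ≈ 5.7 km.

(-23.5, 5.7)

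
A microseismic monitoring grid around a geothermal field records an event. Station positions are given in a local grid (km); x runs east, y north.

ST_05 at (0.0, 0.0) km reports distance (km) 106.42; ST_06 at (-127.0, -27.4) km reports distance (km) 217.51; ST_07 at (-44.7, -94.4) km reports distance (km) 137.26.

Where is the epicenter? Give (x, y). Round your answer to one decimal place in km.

(88.1, -59.7)

Circle about each station: x² + y² = 106.42²; (x + 127.0)² + (y + 27.4)² = 217.51²; (x + 44.7)² + (y + 94.4)² = 137.26².
Subtracting pairs of circle equations eliminates x²+y² and gives linear equations (the radical axes):
-254.0 x − 54.8 y = -19105.62
-89.4 x − 188.8 y = 3394.36
Solving the 2×2 system: x ≈ 88.1, y ≈ -59.7 km.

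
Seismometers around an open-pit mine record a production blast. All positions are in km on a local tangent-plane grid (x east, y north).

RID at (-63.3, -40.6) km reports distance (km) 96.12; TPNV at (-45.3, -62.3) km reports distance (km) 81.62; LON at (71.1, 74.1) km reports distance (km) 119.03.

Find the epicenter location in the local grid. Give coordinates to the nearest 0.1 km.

x ≈ 32.8 km, y ≈ -38.6 km

Circle about each station: (x + 63.3)² + (y + 40.6)² = 96.12²; (x + 45.3)² + (y + 62.3)² = 81.62²; (x − 71.1)² + (y − 74.1)² = 119.03².
Subtracting the RID equation from the TPNV and LON equations removes the quadratic terms:
36.0 x − 43.4 y = 2855.36
268.8 x + 229.4 y = -38.32
Solving the 2×2 system: x ≈ 32.8, y ≈ -38.6 km.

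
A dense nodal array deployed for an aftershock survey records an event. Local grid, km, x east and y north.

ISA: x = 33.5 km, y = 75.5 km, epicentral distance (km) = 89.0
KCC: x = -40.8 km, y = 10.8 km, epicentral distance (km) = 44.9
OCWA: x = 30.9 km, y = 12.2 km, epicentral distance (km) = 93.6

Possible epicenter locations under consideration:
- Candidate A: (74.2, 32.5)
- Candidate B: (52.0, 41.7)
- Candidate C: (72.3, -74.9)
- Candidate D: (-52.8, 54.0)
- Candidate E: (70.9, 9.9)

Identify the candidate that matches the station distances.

Candidate D

For each candidate, compare |candidate − station| to the reported distance:
Candidate A: residuals ISA 29.8, KCC 72.1, OCWA 45.8 → max 72.1 km
Candidate B: residuals ISA 50.5, KCC 52.9, OCWA 57.3 → max 57.3 km
Candidate C: residuals ISA 66.3, KCC 97.0, OCWA 2.8 → max 97.0 km
Candidate D: residuals ISA 0.1, KCC 0.1, OCWA 0.0 → max 0.1 km
Candidate E: residuals ISA 13.5, KCC 66.8, OCWA 53.5 → max 66.8 km
Only Candidate D has all residuals ≈ 0.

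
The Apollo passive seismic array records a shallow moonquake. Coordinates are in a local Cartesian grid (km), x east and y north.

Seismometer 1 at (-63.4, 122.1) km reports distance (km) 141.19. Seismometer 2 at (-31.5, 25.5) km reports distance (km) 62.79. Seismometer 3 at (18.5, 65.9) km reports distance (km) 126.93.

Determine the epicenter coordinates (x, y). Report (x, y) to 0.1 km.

-76.3 km east, -18.5 km north

Circle about each station: (x + 63.4)² + (y − 122.1)² = 141.19²; (x + 31.5)² + (y − 25.5)² = 62.79²; (x − 18.5)² + (y − 65.9)² = 126.93².
Subtracting the Seismometer 1 equation from the Seismometer 2 and Seismometer 3 equations removes the quadratic terms:
63.8 x − 193.2 y = -1293.44
163.8 x − 112.4 y = -10419.52
Solving the 2×2 system: x ≈ -76.3, y ≈ -18.5 km.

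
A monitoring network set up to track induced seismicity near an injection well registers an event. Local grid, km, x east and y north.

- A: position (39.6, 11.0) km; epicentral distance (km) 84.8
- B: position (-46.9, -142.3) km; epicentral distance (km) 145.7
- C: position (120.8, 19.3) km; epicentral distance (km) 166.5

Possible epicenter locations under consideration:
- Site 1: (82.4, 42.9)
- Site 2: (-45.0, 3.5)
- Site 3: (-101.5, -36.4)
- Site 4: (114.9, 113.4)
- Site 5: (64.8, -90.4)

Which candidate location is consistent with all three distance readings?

For each candidate, compare |candidate − station| to the reported distance:
Site 1: residuals A 31.4, B 80.2, C 121.4 → max 121.4 km
Site 2: residuals A 0.1, B 0.1, C 0.1 → max 0.1 km
Site 3: residuals A 64.0, B 26.6, C 62.7 → max 64.0 km
Site 4: residuals A 42.3, B 156.9, C 72.2 → max 156.9 km
Site 5: residuals A 19.7, B 22.5, C 43.3 → max 43.3 km
Only Site 2 has all residuals ≈ 0.

Site 2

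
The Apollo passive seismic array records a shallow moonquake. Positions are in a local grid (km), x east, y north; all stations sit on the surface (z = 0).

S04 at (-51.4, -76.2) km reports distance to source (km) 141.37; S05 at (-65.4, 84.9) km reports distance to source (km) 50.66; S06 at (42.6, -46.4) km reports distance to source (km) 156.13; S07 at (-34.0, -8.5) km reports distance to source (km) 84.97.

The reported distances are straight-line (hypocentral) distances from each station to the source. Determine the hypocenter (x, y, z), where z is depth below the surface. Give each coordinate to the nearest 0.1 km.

(-65.5, 57.8, 42.8)

Each station gives a sphere (x−x_i)² + (y−y_i)² + z² = d_i² (stations at z=0).
Subtracting the S04 sphere from S05 and S06: z² cancels, leaving linear equations in x and y:
-28.0 x + 322.2 y = 20455.81
188.0 x + 59.6 y = -8871.78
Solving: x ≈ -65.512, y ≈ 57.795 km (keep extra digits for the depth step; rounded: -65.5, 57.8).
Then from the S04 sphere: z² = 141.37² − (x + 51.4)² − (y + 76.2)² with x = -65.512, y = 57.795, so z ≈ 42.798 ≈ 42.8 km.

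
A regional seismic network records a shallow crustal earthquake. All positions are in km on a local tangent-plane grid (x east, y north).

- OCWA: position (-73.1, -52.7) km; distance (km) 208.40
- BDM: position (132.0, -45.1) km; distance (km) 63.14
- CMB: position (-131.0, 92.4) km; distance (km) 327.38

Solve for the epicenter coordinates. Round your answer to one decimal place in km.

127.8 km east, -108.1 km north

Circle about each station: (x + 73.1)² + (y + 52.7)² = 208.40²; (x − 132.0)² + (y + 45.1)² = 63.14²; (x + 131.0)² + (y − 92.4)² = 327.38².
Subtracting pairs of circle equations eliminates x²+y² and gives linear equations (the radical axes):
410.2 x + 15.2 y = 50781.01
-115.8 x + 290.2 y = -46169.24
Solving the 2×2 system: x ≈ 127.8, y ≈ -108.1 km.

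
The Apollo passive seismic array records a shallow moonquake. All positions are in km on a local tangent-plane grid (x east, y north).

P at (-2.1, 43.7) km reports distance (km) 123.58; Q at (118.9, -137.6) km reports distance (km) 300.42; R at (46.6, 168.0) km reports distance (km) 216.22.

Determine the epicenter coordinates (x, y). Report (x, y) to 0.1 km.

x ≈ -125.5 km, y ≈ 37.1 km

Circle about each station: (x + 2.1)² + (y − 43.7)² = 123.58²; (x − 118.9)² + (y + 137.6)² = 300.42²; (x − 46.6)² + (y − 168.0)² = 216.22².
Subtracting the P equation from the Q and R equations removes the quadratic terms:
242.0 x − 362.6 y = -43823.29
97.4 x + 248.6 y = -2997.61
Solving the 2×2 system: x ≈ -125.5, y ≈ 37.1 km.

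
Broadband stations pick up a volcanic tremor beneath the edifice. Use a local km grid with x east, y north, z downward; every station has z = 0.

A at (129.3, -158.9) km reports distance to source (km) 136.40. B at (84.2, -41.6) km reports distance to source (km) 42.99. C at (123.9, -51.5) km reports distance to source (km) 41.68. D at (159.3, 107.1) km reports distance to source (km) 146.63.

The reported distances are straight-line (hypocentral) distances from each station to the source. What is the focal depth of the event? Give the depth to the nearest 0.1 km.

depth ≈ 31.2 km

Each station gives a sphere (x−x_i)² + (y−y_i)² + z² = d_i² (stations at z=0).
Subtracting the A sphere from B and C: z² cancels, leaving linear equations in x and y:
-90.2 x + 234.6 y = -16390.68
-10.8 x + 214.8 y = -7096.50
Solving: x ≈ 110.198, y ≈ -27.497 km (keep extra digits for the depth step; rounded: 110.2, -27.5).
Then from the A sphere: z² = 136.40² − (x − 129.3)² − (y + 158.9)² with x = 110.198, y = -27.497, so z ≈ 31.198 ≈ 31.2 km.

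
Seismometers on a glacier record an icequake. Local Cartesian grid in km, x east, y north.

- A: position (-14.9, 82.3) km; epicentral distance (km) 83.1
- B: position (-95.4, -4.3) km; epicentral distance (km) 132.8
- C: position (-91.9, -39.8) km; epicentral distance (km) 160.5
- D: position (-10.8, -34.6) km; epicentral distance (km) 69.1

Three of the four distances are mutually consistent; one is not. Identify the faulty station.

Solve using three stations at a time. Using A, B, D (subtract circle equations pairwise → linear system) gives (x, y) ≈ (35.8, 16.4).
Distances from that point to each station vs reported:
  A: calculated 83.1 vs reported 83.1 → residual 0.0 km
  B: calculated 132.8 vs reported 132.8 → residual 0.0 km
  C: calculated 139.5 vs reported 160.5 → residual 21.0 km
  D: calculated 69.1 vs reported 69.1 → residual 0.0 km
A, B, D are mutually consistent (residuals ≈ 0); C is off by 21.0 km.

C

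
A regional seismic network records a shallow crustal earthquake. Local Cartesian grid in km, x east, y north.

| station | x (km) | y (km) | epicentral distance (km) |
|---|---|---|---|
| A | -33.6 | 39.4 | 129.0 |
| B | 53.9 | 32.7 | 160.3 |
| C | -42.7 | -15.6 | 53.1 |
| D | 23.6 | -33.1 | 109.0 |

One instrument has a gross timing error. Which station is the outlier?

A

Solve using three stations at a time. Using B, C, D (subtract circle equations pairwise → linear system) gives (x, y) ≈ (-84.3, -48.5).
Distances from that point to each station vs reported:
  A: calculated 101.5 vs reported 129.0 → residual 27.5 km
  B: calculated 160.3 vs reported 160.3 → residual 0.0 km
  C: calculated 53.0 vs reported 53.1 → residual 0.1 km
  D: calculated 109.0 vs reported 109.0 → residual 0.0 km
B, C, D are mutually consistent (residuals ≈ 0); A is off by 27.5 km.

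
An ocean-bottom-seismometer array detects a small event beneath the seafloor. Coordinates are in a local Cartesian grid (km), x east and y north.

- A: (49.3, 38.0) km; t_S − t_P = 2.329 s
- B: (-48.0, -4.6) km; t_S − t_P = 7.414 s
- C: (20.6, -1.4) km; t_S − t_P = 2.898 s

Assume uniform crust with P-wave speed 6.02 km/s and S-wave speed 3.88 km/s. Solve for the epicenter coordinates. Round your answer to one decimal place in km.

25.2 km east, 29.9 km north

Distance from S−P lag: d = Δt · v_P v_S / (v_P − v_S) = Δt · (6.02·3.88)/(6.02−3.88) ≈ 10.9148·Δt.
So d_A = 25.42, d_B = 80.92, d_C = 31.63 km.
Circle about each station: (x − 49.3)² + (y − 38.0)² = 25.42²; (x + 48.0)² + (y + 4.6)² = 80.92²; (x − 20.6)² + (y + 1.4)² = 31.63².
Subtracting pairs of circle equations eliminates x²+y² and gives linear equations (the radical axes):
-194.6 x − 85.2 y = -7451.20
-57.4 x − 78.8 y = -3802.45
Solving the 2×2 system: x ≈ 25.2, y ≈ 29.9 km.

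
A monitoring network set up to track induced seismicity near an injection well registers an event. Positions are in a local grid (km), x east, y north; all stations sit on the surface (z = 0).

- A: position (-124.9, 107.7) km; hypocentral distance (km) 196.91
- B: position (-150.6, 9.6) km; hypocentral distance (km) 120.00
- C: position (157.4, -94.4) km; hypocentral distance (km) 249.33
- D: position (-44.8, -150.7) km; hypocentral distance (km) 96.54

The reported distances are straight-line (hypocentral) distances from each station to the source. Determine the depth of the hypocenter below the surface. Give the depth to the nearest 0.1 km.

depth ≈ 49.4 km

Each station gives a sphere (x−x_i)² + (y−y_i)² + z² = d_i² (stations at z=0).
Subtracting the A sphere from B and C: z² cancels, leaving linear equations in x and y:
-51.4 x − 196.2 y = 19946.77
564.6 x − 404.2 y = -16905.08
Solving: x ≈ -86.501, y ≈ -79.004 km (keep extra digits for the depth step; rounded: -86.5, -79.0).
Then from the A sphere: z² = 196.91² − (x + 124.9)² − (y − 107.7)² with x = -86.501, y = -79.004, so z ≈ 49.403 ≈ 49.4 km.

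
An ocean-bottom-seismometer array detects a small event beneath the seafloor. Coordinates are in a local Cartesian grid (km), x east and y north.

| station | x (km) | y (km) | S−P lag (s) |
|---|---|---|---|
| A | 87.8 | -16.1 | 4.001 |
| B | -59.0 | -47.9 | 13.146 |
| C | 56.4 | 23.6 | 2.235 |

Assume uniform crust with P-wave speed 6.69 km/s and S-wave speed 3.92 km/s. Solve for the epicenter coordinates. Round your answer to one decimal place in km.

Distance from S−P lag: d = Δt · v_P v_S / (v_P − v_S) = Δt · (6.69·3.92)/(6.69−3.92) ≈ 9.4674·Δt.
So d_A = 37.88, d_B = 124.46, d_C = 21.16 km.
Circle about each station: (x − 87.8)² + (y + 16.1)² = 37.88²; (x + 59.0)² + (y + 47.9)² = 124.46²; (x − 56.4)² + (y − 23.6)² = 21.16².
Subtracting the A equation from the B and C equations removes the quadratic terms:
-293.6 x − 63.6 y = -16248.04
-62.8 x + 79.4 y = -3242.98
Solving the 2×2 system: x ≈ 54.8, y ≈ 2.5 km.

54.8 km east, 2.5 km north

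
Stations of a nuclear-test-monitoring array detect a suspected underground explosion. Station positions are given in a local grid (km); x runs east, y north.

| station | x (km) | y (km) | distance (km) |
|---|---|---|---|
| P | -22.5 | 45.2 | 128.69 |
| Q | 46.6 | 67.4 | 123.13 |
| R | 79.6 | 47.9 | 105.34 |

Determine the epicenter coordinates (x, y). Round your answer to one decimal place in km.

58.0 km east, -55.2 km north

Circle about each station: (x + 22.5)² + (y − 45.2)² = 128.69²; (x − 46.6)² + (y − 67.4)² = 123.13²; (x − 79.6)² + (y − 47.9)² = 105.34².
Subtracting the P equation from the Q and R equations removes the quadratic terms:
138.2 x + 44.4 y = 5565.15
204.2 x + 5.4 y = 11545.88
Solving the 2×2 system: x ≈ 58.0, y ≈ -55.2 km.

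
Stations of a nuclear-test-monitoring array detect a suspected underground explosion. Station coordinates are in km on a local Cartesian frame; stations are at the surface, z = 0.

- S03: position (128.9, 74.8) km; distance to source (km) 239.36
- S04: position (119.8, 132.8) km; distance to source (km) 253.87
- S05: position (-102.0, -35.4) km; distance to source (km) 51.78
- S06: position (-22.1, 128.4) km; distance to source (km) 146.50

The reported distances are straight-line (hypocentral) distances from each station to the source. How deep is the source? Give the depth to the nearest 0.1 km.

Each station gives a sphere (x−x_i)² + (y−y_i)² + z² = d_i² (stations at z=0).
Subtracting the S03 sphere from S04 and S05: z² cancels, leaving linear equations in x and y:
-18.2 x + 116.0 y = 2620.86
-461.8 x − 220.4 y = 44058.95
Solving: x ≈ -98.792, y ≈ 7.093 km (keep extra digits for the depth step; rounded: -98.8, 7.1).
Then from the S03 sphere: z² = 239.36² − (x − 128.9)² − (y − 74.8)² with x = -98.792, y = 7.093, so z ≈ 29.416 ≈ 29.4 km.

29.4 km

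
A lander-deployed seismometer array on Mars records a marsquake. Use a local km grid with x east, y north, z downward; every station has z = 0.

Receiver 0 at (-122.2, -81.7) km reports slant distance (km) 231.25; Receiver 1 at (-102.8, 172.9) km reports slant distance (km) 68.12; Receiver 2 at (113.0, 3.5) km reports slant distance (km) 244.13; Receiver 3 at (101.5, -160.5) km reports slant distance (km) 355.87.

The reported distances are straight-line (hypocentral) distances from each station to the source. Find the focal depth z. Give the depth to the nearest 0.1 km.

Each station gives a sphere (x−x_i)² + (y−y_i)² + z² = d_i² (stations at z=0).
Subtracting the Receiver 0 sphere from Receiver 1 and Receiver 2: z² cancels, leaving linear equations in x and y:
38.8 x + 509.2 y = 67690.75
470.4 x + 170.4 y = -14949.37
Solving: x ≈ -82.204, y ≈ 139.199 km (keep extra digits for the depth step; rounded: -82.2, 139.2).
Then from the Receiver 0 sphere: z² = 231.25² − (x + 122.2)² − (y + 81.7)² with x = -82.204, y = 139.199, so z ≈ 55.502 ≈ 55.5 km.

z ≈ 55.5 km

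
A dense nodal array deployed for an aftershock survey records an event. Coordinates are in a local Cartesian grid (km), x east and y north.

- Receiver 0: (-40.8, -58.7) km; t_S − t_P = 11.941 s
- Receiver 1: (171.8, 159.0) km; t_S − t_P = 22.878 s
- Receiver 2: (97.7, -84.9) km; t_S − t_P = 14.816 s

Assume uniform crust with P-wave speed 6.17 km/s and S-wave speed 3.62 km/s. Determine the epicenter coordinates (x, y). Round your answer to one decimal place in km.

x ≈ 25.0 km, y ≈ 22.6 km

Distance from S−P lag: d = Δt · v_P v_S / (v_P − v_S) = Δt · (6.17·3.62)/(6.17−3.62) ≈ 8.7590·Δt.
So d_Receiver 0 = 104.59, d_Receiver 1 = 200.39, d_Receiver 2 = 129.77 km.
Circle about each station: (x + 40.8)² + (y + 58.7)² = 104.59²; (x − 171.8)² + (y − 159.0)² = 200.39²; (x − 97.7)² + (y + 84.9)² = 129.77².
Subtracting the Receiver 0 equation from the Receiver 1 and Receiver 2 equations removes the quadratic terms:
425.2 x + 435.4 y = 20468.83
277.0 x − 52.4 y = 5741.79
Solving the 2×2 system: x ≈ 25.0, y ≈ 22.6 km.
Check against Receiver 0 (with the unrounded x, y): √((x + 40.8)²+(y + 58.7)²) = 104.59 ≈ 104.59 km. ✓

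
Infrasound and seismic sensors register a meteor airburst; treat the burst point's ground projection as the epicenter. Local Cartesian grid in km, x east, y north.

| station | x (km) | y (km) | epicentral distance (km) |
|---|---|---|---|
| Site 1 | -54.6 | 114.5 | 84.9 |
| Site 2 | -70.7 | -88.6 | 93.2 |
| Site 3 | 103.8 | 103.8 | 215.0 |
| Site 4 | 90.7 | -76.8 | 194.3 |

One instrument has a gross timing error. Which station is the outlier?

Site 1

Solve using three stations at a time. Using Site 2, Site 3, Site 4 (subtract circle equations pairwise → linear system) gives (x, y) ≈ (-86.3, 3.4).
Distances from that point to each station vs reported:
  Site 1: calculated 115.6 vs reported 84.9 → residual 30.7 km
  Site 2: calculated 93.3 vs reported 93.2 → residual 0.1 km
  Site 3: calculated 215.0 vs reported 215.0 → residual 0.0 km
  Site 4: calculated 194.3 vs reported 194.3 → residual 0.0 km
Site 2, Site 3, Site 4 are mutually consistent (residuals ≈ 0); Site 1 is off by 30.7 km.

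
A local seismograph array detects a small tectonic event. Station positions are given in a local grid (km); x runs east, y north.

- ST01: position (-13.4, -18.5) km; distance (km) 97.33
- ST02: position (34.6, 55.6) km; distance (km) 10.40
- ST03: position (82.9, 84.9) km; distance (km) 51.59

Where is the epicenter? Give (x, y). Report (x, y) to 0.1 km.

Circle about each station: (x + 13.4)² + (y + 18.5)² = 97.33²; (x − 34.6)² + (y − 55.6)² = 10.40²; (x − 82.9)² + (y − 84.9)² = 51.59².
Subtracting pairs of circle equations eliminates x²+y² and gives linear equations (the radical axes):
96.0 x + 148.2 y = 13131.68
192.6 x + 206.8 y = 20370.21
Solving the 2×2 system: x ≈ 34.9, y ≈ 66.0 km.
Check against ST01 (with the unrounded x, y): √((x + 13.4)²+(y + 18.5)²) = 97.33 ≈ 97.33 km. ✓

34.9 km east, 66.0 km north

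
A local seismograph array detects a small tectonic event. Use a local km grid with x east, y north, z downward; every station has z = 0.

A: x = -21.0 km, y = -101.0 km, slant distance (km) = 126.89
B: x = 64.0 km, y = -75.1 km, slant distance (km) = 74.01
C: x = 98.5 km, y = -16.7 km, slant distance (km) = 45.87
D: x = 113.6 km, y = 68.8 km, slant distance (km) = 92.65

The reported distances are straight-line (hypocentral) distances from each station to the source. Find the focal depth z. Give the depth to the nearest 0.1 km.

z ≈ 17.4 km

Each station gives a sphere (x−x_i)² + (y−y_i)² + z² = d_i² (stations at z=0).
Subtracting the A sphere from B and C: z² cancels, leaving linear equations in x and y:
170.0 x + 51.8 y = 9717.60
239.0 x + 168.6 y = 13336.16
Solving: x ≈ 58.198, y ≈ -3.400 km (keep extra digits for the depth step; rounded: 58.2, -3.4).
Then from the A sphere: z² = 126.89² − (x + 21.0)² − (y + 101.0)² with x = 58.198, y = -3.400, so z ≈ 17.407 ≈ 17.4 km.
Check against D (with the unrounded solution): distance 92.66 ≈ 92.65 km. ✓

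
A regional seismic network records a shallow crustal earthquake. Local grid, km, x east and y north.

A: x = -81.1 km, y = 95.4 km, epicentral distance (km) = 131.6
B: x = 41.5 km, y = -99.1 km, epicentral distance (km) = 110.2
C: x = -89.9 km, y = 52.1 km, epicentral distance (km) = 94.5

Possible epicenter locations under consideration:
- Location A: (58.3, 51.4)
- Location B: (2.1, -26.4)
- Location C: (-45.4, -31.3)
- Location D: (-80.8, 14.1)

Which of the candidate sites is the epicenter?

Location C

For each candidate, compare |candidate − station| to the reported distance:
Location A: residuals A 14.6, B 41.2, C 53.7 → max 53.7 km
Location B: residuals A 15.9, B 27.5, C 26.4 → max 27.5 km
Location C: residuals A 0.0, B 0.0, C 0.0 → max 0.0 km
Location D: residuals A 50.3, B 56.4, C 55.4 → max 56.4 km
Only Location C has all residuals ≈ 0.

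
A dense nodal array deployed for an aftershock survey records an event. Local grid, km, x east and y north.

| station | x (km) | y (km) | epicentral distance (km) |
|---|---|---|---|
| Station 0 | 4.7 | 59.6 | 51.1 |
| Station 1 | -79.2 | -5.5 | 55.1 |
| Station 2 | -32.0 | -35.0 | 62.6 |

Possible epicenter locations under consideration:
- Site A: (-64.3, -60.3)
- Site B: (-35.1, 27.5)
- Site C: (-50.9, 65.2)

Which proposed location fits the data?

Site B

For each candidate, compare |candidate − station| to the reported distance:
Site A: residuals Station 0 87.2, Station 1 1.7, Station 2 21.6 → max 87.2 km
Site B: residuals Station 0 0.0, Station 1 0.0, Station 2 0.0 → max 0.0 km
Site C: residuals Station 0 4.8, Station 1 21.1, Station 2 39.4 → max 39.4 km
Only Site B has all residuals ≈ 0.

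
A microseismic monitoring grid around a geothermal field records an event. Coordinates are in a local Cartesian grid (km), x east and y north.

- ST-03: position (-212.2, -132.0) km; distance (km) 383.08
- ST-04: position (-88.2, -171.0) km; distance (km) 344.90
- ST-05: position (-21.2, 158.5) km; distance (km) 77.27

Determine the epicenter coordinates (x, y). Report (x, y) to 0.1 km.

(54.5, 143.0)

Circle about each station: (x + 212.2)² + (y + 132.0)² = 383.08²; (x + 88.2)² + (y + 171.0)² = 344.90²; (x + 21.2)² + (y − 158.5)² = 77.27².
Subtracting the ST-03 equation from the ST-04 and ST-05 equations removes the quadratic terms:
248.0 x − 78.0 y = 2361.68
382.0 x + 581.0 y = 103898.48
Solving the 2×2 system: x ≈ 54.5, y ≈ 143.0 km.
Check against ST-03 (with the unrounded x, y): √((x + 212.2)²+(y + 132.0)²) = 383.08 ≈ 383.08 km. ✓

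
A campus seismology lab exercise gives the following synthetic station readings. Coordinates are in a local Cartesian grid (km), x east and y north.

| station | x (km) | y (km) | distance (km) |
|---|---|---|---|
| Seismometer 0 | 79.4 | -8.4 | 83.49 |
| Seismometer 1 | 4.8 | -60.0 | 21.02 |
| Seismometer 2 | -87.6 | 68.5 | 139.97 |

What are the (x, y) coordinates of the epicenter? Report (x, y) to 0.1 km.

Circle about each station: (x − 79.4)² + (y + 8.4)² = 83.49²; (x − 4.8)² + (y + 60.0)² = 21.02²; (x + 87.6)² + (y − 68.5)² = 139.97².
Subtracting the Seismometer 0 equation from the Seismometer 1 and Seismometer 2 equations removes the quadratic terms:
-149.2 x − 103.2 y = 3776.86
-334.0 x + 153.8 y = -6629.93
Solving the 2×2 system: x ≈ 1.8, y ≈ -39.2 km.

(1.8, -39.2)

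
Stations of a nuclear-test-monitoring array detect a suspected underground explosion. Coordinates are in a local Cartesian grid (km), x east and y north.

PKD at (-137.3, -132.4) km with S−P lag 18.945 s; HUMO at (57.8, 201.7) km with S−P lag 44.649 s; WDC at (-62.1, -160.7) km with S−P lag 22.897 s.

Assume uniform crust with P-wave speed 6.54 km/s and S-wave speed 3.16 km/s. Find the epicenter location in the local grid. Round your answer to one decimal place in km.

-94.9 km east, -24.6 km north

Distance from S−P lag: d = Δt · v_P v_S / (v_P − v_S) = Δt · (6.54·3.16)/(6.54−3.16) ≈ 6.1143·Δt.
So d_PKD = 115.84, d_HUMO = 273.00, d_WDC = 140.00 km.
Circle about each station: (x + 137.3)² + (y + 132.4)² = 115.84²; (x − 57.8)² + (y − 201.7)² = 273.00²; (x + 62.1)² + (y + 160.7)² = 140.00².
Subtracting pairs of circle equations eliminates x²+y² and gives linear equations (the radical axes):
390.2 x + 668.2 y = -53467.41
150.4 x − 56.6 y = -12881.24
Solving the 2×2 system: x ≈ -94.9, y ≈ -24.6 km.
Check against PKD (with the unrounded x, y): √((x + 137.3)²+(y + 132.4)²) = 115.84 ≈ 115.84 km. ✓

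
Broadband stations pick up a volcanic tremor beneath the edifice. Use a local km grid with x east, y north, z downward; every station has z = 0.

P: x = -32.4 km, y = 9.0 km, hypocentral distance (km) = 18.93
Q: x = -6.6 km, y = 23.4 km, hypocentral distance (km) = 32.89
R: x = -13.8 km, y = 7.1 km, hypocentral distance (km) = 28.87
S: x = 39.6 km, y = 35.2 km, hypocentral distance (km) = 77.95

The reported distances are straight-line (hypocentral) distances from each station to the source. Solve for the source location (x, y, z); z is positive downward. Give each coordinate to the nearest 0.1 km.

Each station gives a sphere (x−x_i)² + (y−y_i)² + z² = d_i² (stations at z=0).
Subtracting the P sphere from Q and R: z² cancels, leaving linear equations in x and y:
51.6 x + 28.8 y = -1263.05
37.2 x − 3.8 y = -1365.04
Solving: x ≈ -34.805, y ≈ 18.503 km (keep extra digits for the depth step; rounded: -34.8, 18.5).
Then from the P sphere: z² = 18.93² − (x + 32.4)² − (y − 9.0)² with x = -34.805, y = 18.503, so z ≈ 16.194 ≈ 16.2 km.

(-34.8, 18.5, 16.2)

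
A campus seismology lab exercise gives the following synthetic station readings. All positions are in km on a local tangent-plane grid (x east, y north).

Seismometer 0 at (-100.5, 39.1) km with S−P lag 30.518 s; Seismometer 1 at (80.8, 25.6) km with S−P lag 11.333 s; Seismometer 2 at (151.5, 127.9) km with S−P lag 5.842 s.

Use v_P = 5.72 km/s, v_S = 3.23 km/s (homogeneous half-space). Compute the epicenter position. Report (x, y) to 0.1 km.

(117.2, 101.4)

Distance from S−P lag: d = Δt · v_P v_S / (v_P − v_S) = Δt · (5.72·3.23)/(5.72−3.23) ≈ 7.4199·Δt.
So d_Seismometer 0 = 226.44, d_Seismometer 1 = 84.09, d_Seismometer 2 = 43.35 km.
Circle about each station: (x + 100.5)² + (y − 39.1)² = 226.44²; (x − 80.8)² + (y − 25.6)² = 84.09²; (x − 151.5)² + (y − 127.9)² = 43.35².
Subtracting the Seismometer 0 equation from the Seismometer 1 and Seismometer 2 equations removes the quadratic terms:
362.6 x − 27.0 y = 39758.89
504.0 x + 177.6 y = 77077.45
Solving the 2×2 system: x ≈ 117.2, y ≈ 101.4 km.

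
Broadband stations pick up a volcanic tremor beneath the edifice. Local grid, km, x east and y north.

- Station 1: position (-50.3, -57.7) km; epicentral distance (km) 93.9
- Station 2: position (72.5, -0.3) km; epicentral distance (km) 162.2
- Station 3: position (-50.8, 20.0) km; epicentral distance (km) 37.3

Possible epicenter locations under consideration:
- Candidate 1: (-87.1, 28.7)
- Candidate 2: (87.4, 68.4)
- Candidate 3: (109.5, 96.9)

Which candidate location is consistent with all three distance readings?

For each candidate, compare |candidate − station| to the reported distance:
Candidate 1: residuals Station 1 0.0, Station 2 0.0, Station 3 0.0 → max 0.0 km
Candidate 2: residuals Station 1 92.8, Station 2 91.9, Station 3 109.1 → max 109.1 km
Candidate 3: residuals Station 1 128.4, Station 2 58.2, Station 3 140.5 → max 140.5 km
Only Candidate 1 has all residuals ≈ 0.

Candidate 1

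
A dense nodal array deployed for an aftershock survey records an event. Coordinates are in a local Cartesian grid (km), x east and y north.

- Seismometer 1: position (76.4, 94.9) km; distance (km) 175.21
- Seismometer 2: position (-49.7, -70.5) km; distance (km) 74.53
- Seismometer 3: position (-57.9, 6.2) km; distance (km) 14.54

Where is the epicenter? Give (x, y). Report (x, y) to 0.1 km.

-71.4 km east, 0.8 km north

Circle about each station: (x − 76.4)² + (y − 94.9)² = 175.21²; (x + 49.7)² + (y + 70.5)² = 74.53²; (x + 57.9)² + (y − 6.2)² = 14.54².
Subtracting pairs of circle equations eliminates x²+y² and gives linear equations (the radical axes):
-252.2 x − 330.8 y = 17741.19
-268.6 x − 177.4 y = 19035.01
Solving the 2×2 system: x ≈ -71.4, y ≈ 0.8 km.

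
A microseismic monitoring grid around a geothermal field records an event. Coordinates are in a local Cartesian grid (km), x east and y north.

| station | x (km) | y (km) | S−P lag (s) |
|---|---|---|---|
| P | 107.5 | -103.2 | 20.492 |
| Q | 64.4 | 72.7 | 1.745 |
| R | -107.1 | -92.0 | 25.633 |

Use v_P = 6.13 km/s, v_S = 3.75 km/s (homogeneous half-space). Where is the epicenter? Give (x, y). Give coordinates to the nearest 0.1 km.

Distance from S−P lag: d = Δt · v_P v_S / (v_P − v_S) = Δt · (6.13·3.75)/(6.13−3.75) ≈ 9.6586·Δt.
So d_P = 197.92, d_Q = 16.85, d_R = 247.58 km.
Circle about each station: (x − 107.5)² + (y + 103.2)² = 197.92²; (x − 64.4)² + (y − 72.7)² = 16.85²; (x + 107.1)² + (y + 92.0)² = 247.58².
Subtracting the P equation from the Q and R equations removes the quadratic terms:
-86.2 x + 351.8 y = 26114.56
-429.2 x + 22.4 y = -24395.61
Solving the 2×2 system: x ≈ 61.5, y ≈ 89.3 km.

(61.5, 89.3)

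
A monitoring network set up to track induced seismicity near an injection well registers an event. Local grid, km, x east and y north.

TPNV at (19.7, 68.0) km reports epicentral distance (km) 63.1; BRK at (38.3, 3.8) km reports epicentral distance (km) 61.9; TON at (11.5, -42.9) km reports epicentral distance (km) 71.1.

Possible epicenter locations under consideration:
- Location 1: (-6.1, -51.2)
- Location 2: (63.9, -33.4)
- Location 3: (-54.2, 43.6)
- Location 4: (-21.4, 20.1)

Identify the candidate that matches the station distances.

Location 4

For each candidate, compare |candidate − station| to the reported distance:
Location 1: residuals TPNV 58.9, BRK 8.8, TON 51.6 → max 58.9 km
Location 2: residuals TPNV 47.5, BRK 16.7, TON 17.8 → max 47.5 km
Location 3: residuals TPNV 14.7, BRK 38.8, TON 37.5 → max 38.8 km
Location 4: residuals TPNV 0.0, BRK 0.0, TON 0.0 → max 0.0 km
Only Location 4 has all residuals ≈ 0.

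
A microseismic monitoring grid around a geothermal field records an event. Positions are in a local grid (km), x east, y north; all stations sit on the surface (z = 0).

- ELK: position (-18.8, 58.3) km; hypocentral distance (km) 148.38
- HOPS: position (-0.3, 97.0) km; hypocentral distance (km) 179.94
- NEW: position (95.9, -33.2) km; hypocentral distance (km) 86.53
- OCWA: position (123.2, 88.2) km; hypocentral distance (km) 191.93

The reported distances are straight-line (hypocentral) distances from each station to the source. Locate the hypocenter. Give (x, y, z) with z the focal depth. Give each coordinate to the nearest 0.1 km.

Each station gives a sphere (x−x_i)² + (y−y_i)² + z² = d_i² (stations at z=0).
Subtracting the ELK sphere from HOPS and NEW: z² cancels, leaving linear equations in x and y:
37.0 x + 77.4 y = -4705.02
229.4 x − 183.0 y = 21075.90
Solving: x ≈ 31.405, y ≈ -75.801 km (keep extra digits for the depth step; rounded: 31.4, -75.8).
Then from the ELK sphere: z² = 148.38² − (x + 18.8)² − (y − 58.3)² with x = 31.405, y = -75.801, so z ≈ 38.897 ≈ 38.9 km.

x ≈ 31.4 km, y ≈ -75.8 km, depth ≈ 38.9 km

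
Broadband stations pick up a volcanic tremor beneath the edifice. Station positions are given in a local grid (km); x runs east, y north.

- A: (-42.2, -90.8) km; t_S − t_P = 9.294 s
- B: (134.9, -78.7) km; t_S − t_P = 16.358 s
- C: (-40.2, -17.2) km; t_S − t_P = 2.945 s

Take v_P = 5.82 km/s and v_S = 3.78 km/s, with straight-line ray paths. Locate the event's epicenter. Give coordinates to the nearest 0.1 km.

Distance from S−P lag: d = Δt · v_P v_S / (v_P − v_S) = Δt · (5.82·3.78)/(5.82−3.78) ≈ 10.7841·Δt.
So d_A = 100.23, d_B = 176.41, d_C = 31.76 km.
Circle about each station: (x + 42.2)² + (y + 90.8)² = 100.23²; (x − 134.9)² + (y + 78.7)² = 176.41²; (x + 40.2)² + (y + 17.2)² = 31.76².
Subtracting pairs of circle equations eliminates x²+y² and gives linear equations (the radical axes):
354.2 x + 24.2 y = -6708.22
4.0 x + 147.2 y = 923.76
Solving the 2×2 system: x ≈ -19.4, y ≈ 6.8 km.

-19.4 km east, 6.8 km north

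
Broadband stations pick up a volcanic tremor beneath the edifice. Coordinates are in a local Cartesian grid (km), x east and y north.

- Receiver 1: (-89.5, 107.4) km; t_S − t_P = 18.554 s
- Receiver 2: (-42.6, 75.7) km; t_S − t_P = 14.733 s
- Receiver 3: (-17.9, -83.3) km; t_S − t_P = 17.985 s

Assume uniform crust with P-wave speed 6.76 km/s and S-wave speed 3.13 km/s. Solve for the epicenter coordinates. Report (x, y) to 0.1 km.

-82.2 km east, -0.5 km north

Distance from S−P lag: d = Δt · v_P v_S / (v_P − v_S) = Δt · (6.76·3.13)/(6.76−3.13) ≈ 5.8289·Δt.
So d_Receiver 1 = 108.15, d_Receiver 2 = 85.88, d_Receiver 3 = 104.83 km.
Circle about each station: (x + 89.5)² + (y − 107.4)² = 108.15²; (x + 42.6)² + (y − 75.7)² = 85.88²; (x + 17.9)² + (y + 83.3)² = 104.83².
Subtracting pairs of circle equations eliminates x²+y² and gives linear equations (the radical axes):
93.8 x − 63.4 y = -7678.71
143.2 x − 381.4 y = -11578.62
Solving the 2×2 system: x ≈ -82.2, y ≈ -0.5 km.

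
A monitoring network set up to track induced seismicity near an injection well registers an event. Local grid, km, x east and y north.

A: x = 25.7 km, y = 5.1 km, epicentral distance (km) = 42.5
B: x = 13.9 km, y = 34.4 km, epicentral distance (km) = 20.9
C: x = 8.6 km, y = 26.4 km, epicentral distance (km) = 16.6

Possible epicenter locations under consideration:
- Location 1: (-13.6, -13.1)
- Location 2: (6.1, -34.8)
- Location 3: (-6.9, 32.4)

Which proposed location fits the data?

For each candidate, compare |candidate − station| to the reported distance:
Location 1: residuals A 0.8, B 34.0, C 28.7 → max 34.0 km
Location 2: residuals A 2.0, B 48.7, C 44.7 → max 48.7 km
Location 3: residuals A 0.0, B 0.0, C 0.0 → max 0.0 km
Only Location 3 has all residuals ≈ 0.

Location 3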